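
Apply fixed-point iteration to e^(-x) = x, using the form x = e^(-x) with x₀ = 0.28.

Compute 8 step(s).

Equation: e^(-x) = x
Fixed-point form: x = e^(-x)
x₀ = 0.28

x_1 = g(0.280000) = 0.755784
x_2 = g(0.755784) = 0.469642
x_3 = g(0.469642) = 0.625226
x_4 = g(0.625226) = 0.535141
x_5 = g(0.535141) = 0.585587
x_6 = g(0.585587) = 0.556779
x_7 = g(0.556779) = 0.573052
x_8 = g(0.573052) = 0.563802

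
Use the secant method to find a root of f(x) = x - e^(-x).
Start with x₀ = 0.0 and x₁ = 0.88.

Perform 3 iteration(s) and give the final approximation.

f(x) = x - e^(-x)
x₀ = 0.0, x₁ = 0.88

Secant formula: x_{n+1} = x_n - f(x_n)(x_n - x_{n-1})/(f(x_n) - f(x_{n-1}))

Iteration 1:
  f(0.000000) = -1.000000
  f(0.880000) = 0.465217
  x_2 = 0.880000 - 0.465217×(0.880000 - 0.000000)/(0.465217 - (-1.000000))
       = 0.600594
Iteration 2:
  f(0.880000) = 0.465217
  f(0.600594) = 0.052108
  x_3 = 0.600594 - 0.052108×(0.600594 - 0.880000)/(0.052108 - 0.465217)
       = 0.565351
Iteration 3:
  f(0.600594) = 0.052108
  f(0.565351) = -0.002810
  x_4 = 0.565351 - (-0.002810)×(0.565351 - 0.600594)/(-0.002810 - 0.052108)
       = 0.567154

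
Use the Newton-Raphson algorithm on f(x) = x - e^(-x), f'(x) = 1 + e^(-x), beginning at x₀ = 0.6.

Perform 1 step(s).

f(x) = x - e^(-x)
f'(x) = 1 + e^(-x)
x₀ = 0.6

Newton-Raphson formula: x_{n+1} = x_n - f(x_n)/f'(x_n)

Iteration 1:
  f(0.600000) = 0.051188
  f'(0.600000) = 1.548812
  x_1 = 0.600000 - 0.051188/1.548812 = 0.566950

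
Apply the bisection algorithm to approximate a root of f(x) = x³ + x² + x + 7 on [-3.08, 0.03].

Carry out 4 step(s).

f(x) = x³ + x² + x + 7
Initial interval: [-3.08, 0.03]

Iteration 1:
  c_1 = (-3.080000 + 0.030000)/2 = -1.525000
  f(c_1) = f(-1.525000) = 4.254047
  f(a) × f(c) < 0, new interval: [-3.080000, -1.525000]
Iteration 2:
  c_2 = (-3.080000 + (-1.525000))/2 = -2.302500
  f(c_2) = f(-2.302500) = -2.207712
  f(a) × f(c) ≥ 0, new interval: [-2.302500, -1.525000]
Iteration 3:
  c_3 = (-2.302500 + (-1.525000))/2 = -1.913750
  f(c_3) = f(-1.913750) = 1.739696
  f(a) × f(c) < 0, new interval: [-2.302500, -1.913750]
Iteration 4:
  c_4 = (-2.302500 + (-1.913750))/2 = -2.108125
  f(c_4) = f(-2.108125) = -0.032844
  f(a) × f(c) ≥ 0, new interval: [-2.108125, -1.913750]

After 4 iteration(s), the approximation is c_4 = -2.108125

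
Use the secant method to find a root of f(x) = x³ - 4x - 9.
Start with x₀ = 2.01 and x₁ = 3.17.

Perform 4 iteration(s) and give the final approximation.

f(x) = x³ - 4x - 9
x₀ = 2.01, x₁ = 3.17

Secant formula: x_{n+1} = x_n - f(x_n)(x_n - x_{n-1})/(f(x_n) - f(x_{n-1}))

Iteration 1:
  f(2.010000) = -8.919399
  f(3.170000) = 10.175013
  x_2 = 3.170000 - 10.175013×(3.170000 - 2.010000)/(10.175013 - (-8.919399))
       = 2.551860
Iteration 2:
  f(3.170000) = 10.175013
  f(2.551860) = -2.589751
  x_3 = 2.551860 - (-2.589751)×(2.551860 - 3.170000)/(-2.589751 - 10.175013)
       = 2.677270
Iteration 3:
  f(2.551860) = -2.589751
  f(2.677270) = -0.519009
  x_4 = 2.677270 - (-0.519009)×(2.677270 - 2.551860)/(-0.519009 - (-2.589751))
       = 2.708703
Iteration 4:
  f(2.677270) = -0.519009
  f(2.708703) = 0.039133
  x_5 = 2.708703 - 0.039133×(2.708703 - 2.677270)/(0.039133 - (-0.519009))
       = 2.706499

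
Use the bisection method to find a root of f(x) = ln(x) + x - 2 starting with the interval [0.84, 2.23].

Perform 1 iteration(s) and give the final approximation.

f(x) = ln(x) + x - 2
Initial interval: [0.84, 2.23]

Iteration 1:
  c_1 = (0.840000 + 2.230000)/2 = 1.535000
  f(c_1) = f(1.535000) = -0.036470
  f(a) × f(c) ≥ 0, new interval: [1.535000, 2.230000]

After 1 iteration(s), the approximation is c_1 = 1.535000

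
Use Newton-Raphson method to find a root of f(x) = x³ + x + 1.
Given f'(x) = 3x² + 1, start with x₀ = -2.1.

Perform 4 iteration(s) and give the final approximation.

f(x) = x³ + x + 1
f'(x) = 3x² + 1
x₀ = -2.1

Newton-Raphson formula: x_{n+1} = x_n - f(x_n)/f'(x_n)

Iteration 1:
  f(-2.100000) = -10.361000
  f'(-2.100000) = 14.230000
  x_1 = -2.100000 - (-10.361000)/14.230000 = -1.371890
Iteration 2:
  f(-1.371890) = -2.953902
  f'(-1.371890) = 6.646250
  x_2 = -1.371890 - (-2.953902)/6.646250 = -0.927444
Iteration 3:
  f(-0.927444) = -0.725187
  f'(-0.927444) = 3.580457
  x_3 = -0.927444 - (-0.725187)/3.580457 = -0.724904
Iteration 4:
  f(-0.724904) = -0.105830
  f'(-0.724904) = 2.576456
  x_4 = -0.724904 - (-0.105830)/2.576456 = -0.683828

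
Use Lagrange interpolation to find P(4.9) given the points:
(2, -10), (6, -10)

Lagrange interpolation formula:
P(x) = Σ yᵢ × Lᵢ(x)
where Lᵢ(x) = Π_{j≠i} (x - xⱼ)/(xᵢ - xⱼ)

L_0(4.9) = (4.9 - 6)/(2 - 6) = 0.275000
L_1(4.9) = (4.9 - 2)/(6 - 2) = 0.725000

P(4.9) = (-10)×L_0(4.9) + (-10)×L_1(4.9)
P(4.9) = -10.000000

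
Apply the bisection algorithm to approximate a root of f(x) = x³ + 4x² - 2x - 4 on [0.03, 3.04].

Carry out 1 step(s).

f(x) = x³ + 4x² - 2x - 4
Initial interval: [0.03, 3.04]

Iteration 1:
  c_1 = (0.030000 + 3.040000)/2 = 1.535000
  f(c_1) = f(1.535000) = 5.971705
  f(a) × f(c) < 0, new interval: [0.030000, 1.535000]

After 1 iteration(s), the approximation is c_1 = 1.535000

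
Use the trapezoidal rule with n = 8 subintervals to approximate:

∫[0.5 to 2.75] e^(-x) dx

f(x) = e^(-x)
a = 0.5, b = 2.75, n = 8
h = (b - a)/n = 0.281250

Trapezoidal rule: (h/2)[f(x₀) + 2f(x₁) + 2f(x₂) + ... + f(xₙ)]

x_0 = 0.5000, f(x_0) = 0.606531, coefficient = 1
x_1 = 0.7812, f(x_1) = 0.457833, coefficient = 2
x_2 = 1.0625, f(x_2) = 0.345591, coefficient = 2
x_3 = 1.3438, f(x_3) = 0.260866, coefficient = 2
x_4 = 1.6250, f(x_4) = 0.196912, coefficient = 2
x_5 = 1.9062, f(x_5) = 0.148637, coefficient = 2
x_6 = 2.1875, f(x_6) = 0.112197, coefficient = 2
x_7 = 2.4688, f(x_7) = 0.084691, coefficient = 2
x_8 = 2.7500, f(x_8) = 0.063928, coefficient = 1

I ≈ (0.281250/2) × 3.883910 = 0.546175
Exact value: 0.542603
Error: 0.003572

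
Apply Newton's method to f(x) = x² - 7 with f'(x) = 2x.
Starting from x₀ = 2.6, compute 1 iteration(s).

f(x) = x² - 7
f'(x) = 2x
x₀ = 2.6

Newton-Raphson formula: x_{n+1} = x_n - f(x_n)/f'(x_n)

Iteration 1:
  f(2.600000) = -0.240000
  f'(2.600000) = 5.200000
  x_1 = 2.600000 - (-0.240000)/5.200000 = 2.646154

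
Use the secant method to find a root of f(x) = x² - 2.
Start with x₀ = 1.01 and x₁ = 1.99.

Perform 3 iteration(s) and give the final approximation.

f(x) = x² - 2
x₀ = 1.01, x₁ = 1.99

Secant formula: x_{n+1} = x_n - f(x_n)(x_n - x_{n-1})/(f(x_n) - f(x_{n-1}))

Iteration 1:
  f(1.010000) = -0.979900
  f(1.990000) = 1.960100
  x_2 = 1.990000 - 1.960100×(1.990000 - 1.010000)/(1.960100 - (-0.979900))
       = 1.336633
Iteration 2:
  f(1.990000) = 1.960100
  f(1.336633) = -0.213411
  x_3 = 1.336633 - (-0.213411)×(1.336633 - 1.990000)/(-0.213411 - 1.960100)
       = 1.400786
Iteration 3:
  f(1.336633) = -0.213411
  f(1.400786) = -0.037799
  x_4 = 1.400786 - (-0.037799)×(1.400786 - 1.336633)/(-0.037799 - (-0.213411))
       = 1.414594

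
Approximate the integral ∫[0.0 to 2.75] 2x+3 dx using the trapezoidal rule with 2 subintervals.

f(x) = 2x+3
a = 0.0, b = 2.75, n = 2
h = (b - a)/n = 1.375000

Trapezoidal rule: (h/2)[f(x₀) + 2f(x₁) + 2f(x₂) + ... + f(xₙ)]

x_0 = 0.0000, f(x_0) = 3.000000, coefficient = 1
x_1 = 1.3750, f(x_1) = 5.750000, coefficient = 2
x_2 = 2.7500, f(x_2) = 8.500000, coefficient = 1

I ≈ (1.375000/2) × 23.000000 = 15.812500
Exact value: 15.812500
Error: 0.000000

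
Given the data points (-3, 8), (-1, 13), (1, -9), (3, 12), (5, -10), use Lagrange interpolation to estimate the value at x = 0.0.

Lagrange interpolation formula:
P(x) = Σ yᵢ × Lᵢ(x)
where Lᵢ(x) = Π_{j≠i} (x - xⱼ)/(xᵢ - xⱼ)

L_0(0.0) = (0.0 - (-1))/(-3 - (-1)) × (0.0 - 1)/(-3 - 1) × (0.0 - 3)/(-3 - 3) × (0.0 - 5)/(-3 - 5) = -0.039062
L_1(0.0) = (0.0 - (-3))/(-1 - (-3)) × (0.0 - 1)/(-1 - 1) × (0.0 - 3)/(-1 - 3) × (0.0 - 5)/(-1 - 5) = 0.468750
L_2(0.0) = (0.0 - (-3))/(1 - (-3)) × (0.0 - (-1))/(1 - (-1)) × (0.0 - 3)/(1 - 3) × (0.0 - 5)/(1 - 5) = 0.703125
L_3(0.0) = (0.0 - (-3))/(3 - (-3)) × (0.0 - (-1))/(3 - (-1)) × (0.0 - 1)/(3 - 1) × (0.0 - 5)/(3 - 5) = -0.156250
L_4(0.0) = (0.0 - (-3))/(5 - (-3)) × (0.0 - (-1))/(5 - (-1)) × (0.0 - 1)/(5 - 1) × (0.0 - 3)/(5 - 3) = 0.023438

P(0.0) = 8×L_0(0.0) + 13×L_1(0.0) + (-9)×L_2(0.0) + 12×L_3(0.0) + (-10)×L_4(0.0)
P(0.0) = -2.656250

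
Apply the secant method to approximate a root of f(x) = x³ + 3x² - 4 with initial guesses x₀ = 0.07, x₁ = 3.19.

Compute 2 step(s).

f(x) = x³ + 3x² - 4
x₀ = 0.07, x₁ = 3.19

Secant formula: x_{n+1} = x_n - f(x_n)(x_n - x_{n-1})/(f(x_n) - f(x_{n-1}))

Iteration 1:
  f(0.070000) = -3.984957
  f(3.190000) = 58.990059
  x_2 = 3.190000 - 58.990059×(3.190000 - 0.070000)/(58.990059 - (-3.984957))
       = 0.267429
Iteration 2:
  f(3.190000) = 58.990059
  f(0.267429) = -3.766320
  x_3 = 0.267429 - (-3.766320)×(0.267429 - 3.190000)/(-3.766320 - 58.990059)
       = 0.442826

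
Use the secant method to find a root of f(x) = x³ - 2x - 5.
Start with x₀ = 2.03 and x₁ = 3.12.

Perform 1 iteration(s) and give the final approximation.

f(x) = x³ - 2x - 5
x₀ = 2.03, x₁ = 3.12

Secant formula: x_{n+1} = x_n - f(x_n)(x_n - x_{n-1})/(f(x_n) - f(x_{n-1}))

Iteration 1:
  f(2.030000) = -0.694573
  f(3.120000) = 19.131328
  x_2 = 3.120000 - 19.131328×(3.120000 - 2.030000)/(19.131328 - (-0.694573))
       = 2.068187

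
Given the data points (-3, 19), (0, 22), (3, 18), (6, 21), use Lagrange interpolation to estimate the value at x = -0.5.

Lagrange interpolation formula:
P(x) = Σ yᵢ × Lᵢ(x)
where Lᵢ(x) = Π_{j≠i} (x - xⱼ)/(xᵢ - xⱼ)

L_0(-0.5) = (-0.5 - 0)/(-3 - 0) × (-0.5 - 3)/(-3 - 3) × (-0.5 - 6)/(-3 - 6) = 0.070216
L_1(-0.5) = (-0.5 - (-3))/(0 - (-3)) × (-0.5 - 3)/(0 - 3) × (-0.5 - 6)/(0 - 6) = 1.053241
L_2(-0.5) = (-0.5 - (-3))/(3 - (-3)) × (-0.5 - 0)/(3 - 0) × (-0.5 - 6)/(3 - 6) = -0.150463
L_3(-0.5) = (-0.5 - (-3))/(6 - (-3)) × (-0.5 - 0)/(6 - 0) × (-0.5 - 3)/(6 - 3) = 0.027006

P(-0.5) = 19×L_0(-0.5) + 22×L_1(-0.5) + 18×L_2(-0.5) + 21×L_3(-0.5)
P(-0.5) = 22.364198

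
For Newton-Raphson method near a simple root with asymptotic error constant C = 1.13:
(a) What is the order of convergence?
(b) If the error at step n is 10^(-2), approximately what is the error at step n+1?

(a) Newton-Raphson has quadratic (order 2) convergence near simple roots.
    This means |e_{n+1}| ≈ C|e_n|².

(b) With |e_n| = 10^(-2) and C = 1.13:
    |e_{n+1}| ≈ 1.13 × (10^(-2))² = 1.13 × 10^(-4)

(a) 2 (quadratic); (b) |e_{n+1}| ≈ 1.130e-04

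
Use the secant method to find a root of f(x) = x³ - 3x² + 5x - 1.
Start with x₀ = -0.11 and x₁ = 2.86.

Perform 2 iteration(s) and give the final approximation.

f(x) = x³ - 3x² + 5x - 1
x₀ = -0.11, x₁ = 2.86

Secant formula: x_{n+1} = x_n - f(x_n)(x_n - x_{n-1})/(f(x_n) - f(x_{n-1}))

Iteration 1:
  f(-0.110000) = -1.587631
  f(2.860000) = 12.154856
  x_2 = 2.860000 - 12.154856×(2.860000 - (-0.110000))/(12.154856 - (-1.587631))
       = 0.233116
Iteration 2:
  f(2.860000) = 12.154856
  f(0.233116) = 0.015218
  x_3 = 0.233116 - 0.015218×(0.233116 - 2.860000)/(0.015218 - 12.154856)
       = 0.229823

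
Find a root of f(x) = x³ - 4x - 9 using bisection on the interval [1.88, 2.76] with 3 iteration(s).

f(x) = x³ - 4x - 9
Initial interval: [1.88, 2.76]

Iteration 1:
  c_1 = (1.880000 + 2.760000)/2 = 2.320000
  f(c_1) = f(2.320000) = -5.792832
  f(a) × f(c) ≥ 0, new interval: [2.320000, 2.760000]
Iteration 2:
  c_2 = (2.320000 + 2.760000)/2 = 2.540000
  f(c_2) = f(2.540000) = -2.772936
  f(a) × f(c) ≥ 0, new interval: [2.540000, 2.760000]
Iteration 3:
  c_3 = (2.540000 + 2.760000)/2 = 2.650000
  f(c_3) = f(2.650000) = -0.990375
  f(a) × f(c) ≥ 0, new interval: [2.650000, 2.760000]

After 3 iteration(s), the approximation is c_3 = 2.650000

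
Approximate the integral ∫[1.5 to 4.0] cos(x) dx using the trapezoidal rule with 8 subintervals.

f(x) = cos(x)
a = 1.5, b = 4.0, n = 8
h = (b - a)/n = 0.312500

Trapezoidal rule: (h/2)[f(x₀) + 2f(x₁) + 2f(x₂) + ... + f(xₙ)]

x_0 = 1.5000, f(x_0) = 0.070737, coefficient = 1
x_1 = 1.8125, f(x_1) = -0.239357, coefficient = 2
x_2 = 2.1250, f(x_2) = -0.526266, coefficient = 2
x_3 = 2.4375, f(x_3) = -0.762199, coefficient = 2
x_4 = 2.7500, f(x_4) = -0.924302, coefficient = 2
x_5 = 3.0625, f(x_5) = -0.996874, coefficient = 2
x_6 = 3.3750, f(x_6) = -0.972884, coefficient = 2
x_7 = 3.6875, f(x_7) = -0.854657, coefficient = 2
x_8 = 4.0000, f(x_8) = -0.653644, coefficient = 1

I ≈ (0.312500/2) × -11.135985 = -1.739998
Exact value: -1.754297
Error: 0.014300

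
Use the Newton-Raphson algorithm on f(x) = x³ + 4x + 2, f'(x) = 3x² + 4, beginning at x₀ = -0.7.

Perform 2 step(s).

f(x) = x³ + 4x + 2
f'(x) = 3x² + 4
x₀ = -0.7

Newton-Raphson formula: x_{n+1} = x_n - f(x_n)/f'(x_n)

Iteration 1:
  f(-0.700000) = -1.143000
  f'(-0.700000) = 5.470000
  x_1 = -0.700000 - (-1.143000)/5.470000 = -0.491042
Iteration 2:
  f(-0.491042) = -0.082569
  f'(-0.491042) = 4.723367
  x_2 = -0.491042 - (-0.082569)/4.723367 = -0.473561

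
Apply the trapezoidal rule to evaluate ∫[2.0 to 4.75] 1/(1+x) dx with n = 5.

f(x) = 1/(1+x)
a = 2.0, b = 4.75, n = 5
h = (b - a)/n = 0.550000

Trapezoidal rule: (h/2)[f(x₀) + 2f(x₁) + 2f(x₂) + ... + f(xₙ)]

x_0 = 2.0000, f(x_0) = 0.333333, coefficient = 1
x_1 = 2.5500, f(x_1) = 0.281690, coefficient = 2
x_2 = 3.1000, f(x_2) = 0.243902, coefficient = 2
x_3 = 3.6500, f(x_3) = 0.215054, coefficient = 2
x_4 = 4.2000, f(x_4) = 0.192308, coefficient = 2
x_5 = 4.7500, f(x_5) = 0.173913, coefficient = 1

I ≈ (0.550000/2) × 2.373154 = 0.652617
Exact value: 0.650588
Error: 0.002030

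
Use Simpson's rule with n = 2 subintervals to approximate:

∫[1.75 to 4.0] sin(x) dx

f(x) = sin(x)
a = 1.75, b = 4.0, n = 2
h = (b - a)/n = 1.125000

Simpson's rule: (h/3)[f(x₀) + 4f(x₁) + 2f(x₂) + ... + f(xₙ)]

x_0 = 1.7500, f(x_0) = 0.983986, coefficient = 1
x_1 = 2.8750, f(x_1) = 0.263446, coefficient = 4
x_2 = 4.0000, f(x_2) = -0.756802, coefficient = 1

I ≈ (1.125000/3) × 1.280967 = 0.480363
Exact value: 0.475398
Error: 0.004965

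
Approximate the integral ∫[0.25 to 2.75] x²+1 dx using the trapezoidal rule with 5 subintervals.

f(x) = x²+1
a = 0.25, b = 2.75, n = 5
h = (b - a)/n = 0.500000

Trapezoidal rule: (h/2)[f(x₀) + 2f(x₁) + 2f(x₂) + ... + f(xₙ)]

x_0 = 0.2500, f(x_0) = 1.062500, coefficient = 1
x_1 = 0.7500, f(x_1) = 1.562500, coefficient = 2
x_2 = 1.2500, f(x_2) = 2.562500, coefficient = 2
x_3 = 1.7500, f(x_3) = 4.062500, coefficient = 2
x_4 = 2.2500, f(x_4) = 6.062500, coefficient = 2
x_5 = 2.7500, f(x_5) = 8.562500, coefficient = 1

I ≈ (0.500000/2) × 38.125000 = 9.531250
Exact value: 9.427083
Error: 0.104167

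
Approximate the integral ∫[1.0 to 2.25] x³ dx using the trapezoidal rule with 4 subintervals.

f(x) = x³
a = 1.0, b = 2.25, n = 4
h = (b - a)/n = 0.312500

Trapezoidal rule: (h/2)[f(x₀) + 2f(x₁) + 2f(x₂) + ... + f(xₙ)]

x_0 = 1.0000, f(x_0) = 1.000000, coefficient = 1
x_1 = 1.3125, f(x_1) = 2.260986, coefficient = 2
x_2 = 1.6250, f(x_2) = 4.291016, coefficient = 2
x_3 = 1.9375, f(x_3) = 7.273193, coefficient = 2
x_4 = 2.2500, f(x_4) = 11.390625, coefficient = 1

I ≈ (0.312500/2) × 40.041016 = 6.256409
Exact value: 6.157227
Error: 0.099182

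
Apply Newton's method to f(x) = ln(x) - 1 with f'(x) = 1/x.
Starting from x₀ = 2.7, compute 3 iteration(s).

f(x) = ln(x) - 1
f'(x) = 1/x
x₀ = 2.7

Newton-Raphson formula: x_{n+1} = x_n - f(x_n)/f'(x_n)

Iteration 1:
  f(2.700000) = -0.006748
  f'(2.700000) = 0.370370
  x_1 = 2.700000 - (-0.006748)/0.370370 = 2.718220
Iteration 2:
  f(2.718220) = -0.000023
  f'(2.718220) = 0.367888
  x_2 = 2.718220 - (-0.000023)/0.367888 = 2.718282
Iteration 3:
  f(2.718282) = 0.000000
  f'(2.718282) = 0.367879
  x_3 = 2.718282 - 0.000000/0.367879 = 2.718282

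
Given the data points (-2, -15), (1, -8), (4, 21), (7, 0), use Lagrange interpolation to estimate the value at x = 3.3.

Lagrange interpolation formula:
P(x) = Σ yᵢ × Lᵢ(x)
where Lᵢ(x) = Π_{j≠i} (x - xⱼ)/(xᵢ - xⱼ)

L_0(3.3) = (3.3 - 1)/(-2 - 1) × (3.3 - 4)/(-2 - 4) × (3.3 - 7)/(-2 - 7) = -0.036772
L_1(3.3) = (3.3 - (-2))/(1 - (-2)) × (3.3 - 4)/(1 - 4) × (3.3 - 7)/(1 - 7) = 0.254204
L_2(3.3) = (3.3 - (-2))/(4 - (-2)) × (3.3 - 1)/(4 - 1) × (3.3 - 7)/(4 - 7) = 0.835241
L_3(3.3) = (3.3 - (-2))/(7 - (-2)) × (3.3 - 1)/(7 - 1) × (3.3 - 4)/(7 - 4) = -0.052673

P(3.3) = (-15)×L_0(3.3) + (-8)×L_1(3.3) + 21×L_2(3.3) + 0×L_3(3.3)
P(3.3) = 16.058000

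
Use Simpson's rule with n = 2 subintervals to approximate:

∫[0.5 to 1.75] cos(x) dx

f(x) = cos(x)
a = 0.5, b = 1.75, n = 2
h = (b - a)/n = 0.625000

Simpson's rule: (h/3)[f(x₀) + 4f(x₁) + 2f(x₂) + ... + f(xₙ)]

x_0 = 0.5000, f(x_0) = 0.877583, coefficient = 1
x_1 = 1.1250, f(x_1) = 0.431177, coefficient = 4
x_2 = 1.7500, f(x_2) = -0.178246, coefficient = 1

I ≈ (0.625000/3) × 2.424043 = 0.505009
Exact value: 0.504560
Error: 0.000448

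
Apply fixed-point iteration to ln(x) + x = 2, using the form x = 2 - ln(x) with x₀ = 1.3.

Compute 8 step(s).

Equation: ln(x) + x = 2
Fixed-point form: x = 2 - ln(x)
x₀ = 1.3

x_1 = g(1.300000) = 1.737636
x_2 = g(1.737636) = 1.447475
x_3 = g(1.447475) = 1.630180
x_4 = g(1.630180) = 1.511310
x_5 = g(1.511310) = 1.587023
x_6 = g(1.587023) = 1.538140
x_7 = g(1.538140) = 1.569426
x_8 = g(1.569426) = 1.549290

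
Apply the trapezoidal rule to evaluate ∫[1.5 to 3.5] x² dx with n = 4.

f(x) = x²
a = 1.5, b = 3.5, n = 4
h = (b - a)/n = 0.500000

Trapezoidal rule: (h/2)[f(x₀) + 2f(x₁) + 2f(x₂) + ... + f(xₙ)]

x_0 = 1.5000, f(x_0) = 2.250000, coefficient = 1
x_1 = 2.0000, f(x_1) = 4.000000, coefficient = 2
x_2 = 2.5000, f(x_2) = 6.250000, coefficient = 2
x_3 = 3.0000, f(x_3) = 9.000000, coefficient = 2
x_4 = 3.5000, f(x_4) = 12.250000, coefficient = 1

I ≈ (0.500000/2) × 53.000000 = 13.250000
Exact value: 13.166667
Error: 0.083333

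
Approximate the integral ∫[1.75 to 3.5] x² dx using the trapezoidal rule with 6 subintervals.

f(x) = x²
a = 1.75, b = 3.5, n = 6
h = (b - a)/n = 0.291667

Trapezoidal rule: (h/2)[f(x₀) + 2f(x₁) + 2f(x₂) + ... + f(xₙ)]

x_0 = 1.7500, f(x_0) = 3.062500, coefficient = 1
x_1 = 2.0417, f(x_1) = 4.168403, coefficient = 2
x_2 = 2.3333, f(x_2) = 5.444444, coefficient = 2
x_3 = 2.6250, f(x_3) = 6.890625, coefficient = 2
x_4 = 2.9167, f(x_4) = 8.506944, coefficient = 2
x_5 = 3.2083, f(x_5) = 10.293403, coefficient = 2
x_6 = 3.5000, f(x_6) = 12.250000, coefficient = 1

I ≈ (0.291667/2) × 85.920139 = 12.530020
Exact value: 12.505208
Error: 0.024812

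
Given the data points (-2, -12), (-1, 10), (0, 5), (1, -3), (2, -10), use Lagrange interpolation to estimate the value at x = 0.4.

Lagrange interpolation formula:
P(x) = Σ yᵢ × Lᵢ(x)
where Lᵢ(x) = Π_{j≠i} (x - xⱼ)/(xᵢ - xⱼ)

L_0(0.4) = (0.4 - (-1))/(-2 - (-1)) × (0.4 - 0)/(-2 - 0) × (0.4 - 1)/(-2 - 1) × (0.4 - 2)/(-2 - 2) = 0.022400
L_1(0.4) = (0.4 - (-2))/(-1 - (-2)) × (0.4 - 0)/(-1 - 0) × (0.4 - 1)/(-1 - 1) × (0.4 - 2)/(-1 - 2) = -0.153600
L_2(0.4) = (0.4 - (-2))/(0 - (-2)) × (0.4 - (-1))/(0 - (-1)) × (0.4 - 1)/(0 - 1) × (0.4 - 2)/(0 - 2) = 0.806400
L_3(0.4) = (0.4 - (-2))/(1 - (-2)) × (0.4 - (-1))/(1 - (-1)) × (0.4 - 0)/(1 - 0) × (0.4 - 2)/(1 - 2) = 0.358400
L_4(0.4) = (0.4 - (-2))/(2 - (-2)) × (0.4 - (-1))/(2 - (-1)) × (0.4 - 0)/(2 - 0) × (0.4 - 1)/(2 - 1) = -0.033600

P(0.4) = (-12)×L_0(0.4) + 10×L_1(0.4) + 5×L_2(0.4) + (-3)×L_3(0.4) + (-10)×L_4(0.4)
P(0.4) = 1.488000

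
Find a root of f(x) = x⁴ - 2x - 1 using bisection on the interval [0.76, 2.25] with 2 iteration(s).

f(x) = x⁴ - 2x - 1
Initial interval: [0.76, 2.25]

Iteration 1:
  c_1 = (0.760000 + 2.250000)/2 = 1.505000
  f(c_1) = f(1.505000) = 1.120338
  f(a) × f(c) < 0, new interval: [0.760000, 1.505000]
Iteration 2:
  c_2 = (0.760000 + 1.505000)/2 = 1.132500
  f(c_2) = f(1.132500) = -1.620049
  f(a) × f(c) ≥ 0, new interval: [1.132500, 1.505000]

After 2 iteration(s), the approximation is c_2 = 1.132500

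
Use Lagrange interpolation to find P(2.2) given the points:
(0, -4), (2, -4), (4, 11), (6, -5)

Lagrange interpolation formula:
P(x) = Σ yᵢ × Lᵢ(x)
where Lᵢ(x) = Π_{j≠i} (x - xⱼ)/(xᵢ - xⱼ)

L_0(2.2) = (2.2 - 2)/(0 - 2) × (2.2 - 4)/(0 - 4) × (2.2 - 6)/(0 - 6) = -0.028500
L_1(2.2) = (2.2 - 0)/(2 - 0) × (2.2 - 4)/(2 - 4) × (2.2 - 6)/(2 - 6) = 0.940500
L_2(2.2) = (2.2 - 0)/(4 - 0) × (2.2 - 2)/(4 - 2) × (2.2 - 6)/(4 - 6) = 0.104500
L_3(2.2) = (2.2 - 0)/(6 - 0) × (2.2 - 2)/(6 - 2) × (2.2 - 4)/(6 - 4) = -0.016500

P(2.2) = (-4)×L_0(2.2) + (-4)×L_1(2.2) + 11×L_2(2.2) + (-5)×L_3(2.2)
P(2.2) = -2.416000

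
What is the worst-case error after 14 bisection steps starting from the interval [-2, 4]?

Bisection error bound: |error| ≤ (b-a)/2^n
|error| ≤ (4 - (-2))/2^14 = 6/2^14
|error| ≤ 0.0003662109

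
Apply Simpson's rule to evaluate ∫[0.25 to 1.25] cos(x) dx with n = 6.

f(x) = cos(x)
a = 0.25, b = 1.25, n = 6
h = (b - a)/n = 0.166667

Simpson's rule: (h/3)[f(x₀) + 4f(x₁) + 2f(x₂) + ... + f(xₙ)]

x_0 = 0.2500, f(x_0) = 0.968912, coefficient = 1
x_1 = 0.4167, f(x_1) = 0.914443, coefficient = 4
x_2 = 0.5833, f(x_2) = 0.834631, coefficient = 2
x_3 = 0.7500, f(x_3) = 0.731689, coefficient = 4
x_4 = 0.9167, f(x_4) = 0.608469, coefficient = 2
x_5 = 1.0833, f(x_5) = 0.468386, coefficient = 4
x_6 = 1.2500, f(x_6) = 0.315322, coefficient = 1

I ≈ (0.166667/3) × 12.628506 = 0.701584
Exact value: 0.701581
Error: 0.000003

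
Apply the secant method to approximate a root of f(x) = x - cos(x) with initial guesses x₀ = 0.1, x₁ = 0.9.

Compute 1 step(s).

f(x) = x - cos(x)
x₀ = 0.1, x₁ = 0.9

Secant formula: x_{n+1} = x_n - f(x_n)(x_n - x_{n-1})/(f(x_n) - f(x_{n-1}))

Iteration 1:
  f(0.100000) = -0.895004
  f(0.900000) = 0.278390
  x_2 = 0.900000 - 0.278390×(0.900000 - 0.100000)/(0.278390 - (-0.895004))
       = 0.710198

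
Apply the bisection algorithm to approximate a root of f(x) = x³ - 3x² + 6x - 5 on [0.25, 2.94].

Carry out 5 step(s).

f(x) = x³ - 3x² + 6x - 5
Initial interval: [0.25, 2.94]

Iteration 1:
  c_1 = (0.250000 + 2.940000)/2 = 1.595000
  f(c_1) = f(1.595000) = 0.995645
  f(a) × f(c) < 0, new interval: [0.250000, 1.595000]
Iteration 2:
  c_2 = (0.250000 + 1.595000)/2 = 0.922500
  f(c_2) = f(0.922500) = -1.232965
  f(a) × f(c) ≥ 0, new interval: [0.922500, 1.595000]
Iteration 3:
  c_3 = (0.922500 + 1.595000)/2 = 1.258750
  f(c_3) = f(1.258750) = -0.206426
  f(a) × f(c) ≥ 0, new interval: [1.258750, 1.595000]
Iteration 4:
  c_4 = (1.258750 + 1.595000)/2 = 1.426875
  f(c_4) = f(1.426875) = 0.358411
  f(a) × f(c) < 0, new interval: [1.258750, 1.426875]
Iteration 5:
  c_5 = (1.258750 + 1.426875)/2 = 1.342812
  f(c_5) = f(1.342812) = 0.068725
  f(a) × f(c) < 0, new interval: [1.258750, 1.342812]

After 5 iteration(s), the approximation is c_5 = 1.342812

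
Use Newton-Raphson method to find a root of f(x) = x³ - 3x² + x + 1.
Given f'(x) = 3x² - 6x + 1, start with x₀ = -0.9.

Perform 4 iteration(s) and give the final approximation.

f(x) = x³ - 3x² + x + 1
f'(x) = 3x² - 6x + 1
x₀ = -0.9

Newton-Raphson formula: x_{n+1} = x_n - f(x_n)/f'(x_n)

Iteration 1:
  f(-0.900000) = -3.059000
  f'(-0.900000) = 8.830000
  x_1 = -0.900000 - (-3.059000)/8.830000 = -0.553567
Iteration 2:
  f(-0.553567) = -0.642511
  f'(-0.553567) = 5.240715
  x_2 = -0.553567 - (-0.642511)/5.240715 = -0.430967
Iteration 3:
  f(-0.430967) = -0.068211
  f'(-0.430967) = 4.143003
  x_3 = -0.430967 - (-0.068211)/4.143003 = -0.414503
Iteration 4:
  f(-0.414503) = -0.001159
  f'(-0.414503) = 4.002459
  x_4 = -0.414503 - (-0.001159)/4.002459 = -0.414214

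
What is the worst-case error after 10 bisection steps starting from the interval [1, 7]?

Bisection error bound: |error| ≤ (b-a)/2^n
|error| ≤ (7 - 1)/2^10 = 6/2^10
|error| ≤ 0.0058593750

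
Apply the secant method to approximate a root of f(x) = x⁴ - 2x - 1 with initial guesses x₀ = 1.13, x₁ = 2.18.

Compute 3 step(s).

f(x) = x⁴ - 2x - 1
x₀ = 1.13, x₁ = 2.18

Secant formula: x_{n+1} = x_n - f(x_n)(x_n - x_{n-1})/(f(x_n) - f(x_{n-1}))

Iteration 1:
  f(1.130000) = -1.629526
  f(2.180000) = 17.225306
  x_2 = 2.180000 - 17.225306×(2.180000 - 1.130000)/(17.225306 - (-1.629526))
       = 1.220746
Iteration 2:
  f(2.180000) = 17.225306
  f(1.220746) = -1.220733
  x_3 = 1.220746 - (-1.220733)×(1.220746 - 2.180000)/(-1.220733 - 17.225306)
       = 1.284228
Iteration 3:
  f(1.220746) = -1.220733
  f(1.284228) = -0.848457
  x_4 = 1.284228 - (-0.848457)×(1.284228 - 1.220746)/(-0.848457 - (-1.220733))
       = 1.428911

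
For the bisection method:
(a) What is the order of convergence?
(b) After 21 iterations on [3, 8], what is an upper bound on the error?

(a) Bisection has linear (order 1) convergence; the error is halved each step.

(b) Error bound = (b-a)/2^n = (8 - 3)/2^{21}
    = 5/2^{21}

(a) 1 (linear); (b) error ≤ 2.38e-06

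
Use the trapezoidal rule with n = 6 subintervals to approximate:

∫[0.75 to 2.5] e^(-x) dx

f(x) = e^(-x)
a = 0.75, b = 2.5, n = 6
h = (b - a)/n = 0.291667

Trapezoidal rule: (h/2)[f(x₀) + 2f(x₁) + 2f(x₂) + ... + f(xₙ)]

x_0 = 0.7500, f(x_0) = 0.472367, coefficient = 1
x_1 = 1.0417, f(x_1) = 0.352866, coefficient = 2
x_2 = 1.3333, f(x_2) = 0.263597, coefficient = 2
x_3 = 1.6250, f(x_3) = 0.196912, coefficient = 2
x_4 = 1.9167, f(x_4) = 0.147096, coefficient = 2
x_5 = 2.2083, f(x_5) = 0.109884, coefficient = 2
x_6 = 2.5000, f(x_6) = 0.082085, coefficient = 1

I ≈ (0.291667/2) × 2.695162 = 0.393044
Exact value: 0.390282
Error: 0.002763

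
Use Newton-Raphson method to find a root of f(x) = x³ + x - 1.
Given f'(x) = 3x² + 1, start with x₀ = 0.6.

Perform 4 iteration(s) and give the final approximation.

f(x) = x³ + x - 1
f'(x) = 3x² + 1
x₀ = 0.6

Newton-Raphson formula: x_{n+1} = x_n - f(x_n)/f'(x_n)

Iteration 1:
  f(0.600000) = -0.184000
  f'(0.600000) = 2.080000
  x_1 = 0.600000 - (-0.184000)/2.080000 = 0.688462
Iteration 2:
  f(0.688462) = 0.014778
  f'(0.688462) = 2.421938
  x_2 = 0.688462 - 0.014778/2.421938 = 0.682360
Iteration 3:
  f(0.682360) = 0.000077
  f'(0.682360) = 2.396845
  x_3 = 0.682360 - 0.000077/2.396845 = 0.682328
Iteration 4:
  f(0.682328) = 0.000000
  f'(0.682328) = 2.396714
  x_4 = 0.682328 - 0.000000/2.396714 = 0.682328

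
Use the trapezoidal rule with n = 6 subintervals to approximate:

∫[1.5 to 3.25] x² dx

f(x) = x²
a = 1.5, b = 3.25, n = 6
h = (b - a)/n = 0.291667

Trapezoidal rule: (h/2)[f(x₀) + 2f(x₁) + 2f(x₂) + ... + f(xₙ)]

x_0 = 1.5000, f(x_0) = 2.250000, coefficient = 1
x_1 = 1.7917, f(x_1) = 3.210069, coefficient = 2
x_2 = 2.0833, f(x_2) = 4.340278, coefficient = 2
x_3 = 2.3750, f(x_3) = 5.640625, coefficient = 2
x_4 = 2.6667, f(x_4) = 7.111111, coefficient = 2
x_5 = 2.9583, f(x_5) = 8.751736, coefficient = 2
x_6 = 3.2500, f(x_6) = 10.562500, coefficient = 1

I ≈ (0.291667/2) × 70.920139 = 10.342520
Exact value: 10.317708
Error: 0.024812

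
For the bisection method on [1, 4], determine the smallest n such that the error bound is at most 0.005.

We need (b-a)/2^n ≤ 0.005
(4 - 1)/2^n ≤ 0.005
3/2^n ≤ 0.005
2^n ≥ 600
n ≥ log₂(600) = 9.23
n ≥ 10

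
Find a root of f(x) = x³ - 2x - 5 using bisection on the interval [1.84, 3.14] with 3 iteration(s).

f(x) = x³ - 2x - 5
Initial interval: [1.84, 3.14]

Iteration 1:
  c_1 = (1.840000 + 3.140000)/2 = 2.490000
  f(c_1) = f(2.490000) = 5.458249
  f(a) × f(c) < 0, new interval: [1.840000, 2.490000]
Iteration 2:
  c_2 = (1.840000 + 2.490000)/2 = 2.165000
  f(c_2) = f(2.165000) = 0.817842
  f(a) × f(c) < 0, new interval: [1.840000, 2.165000]
Iteration 3:
  c_3 = (1.840000 + 2.165000)/2 = 2.002500
  f(c_3) = f(2.002500) = -0.974962
  f(a) × f(c) ≥ 0, new interval: [2.002500, 2.165000]

After 3 iteration(s), the approximation is c_3 = 2.002500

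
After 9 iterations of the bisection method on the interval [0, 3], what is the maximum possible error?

Bisection error bound: |error| ≤ (b-a)/2^n
|error| ≤ (3 - 0)/2^9 = 3/2^9
|error| ≤ 0.0058593750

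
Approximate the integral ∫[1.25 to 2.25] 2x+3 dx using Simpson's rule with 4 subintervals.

f(x) = 2x+3
a = 1.25, b = 2.25, n = 4
h = (b - a)/n = 0.250000

Simpson's rule: (h/3)[f(x₀) + 4f(x₁) + 2f(x₂) + ... + f(xₙ)]

x_0 = 1.2500, f(x_0) = 5.500000, coefficient = 1
x_1 = 1.5000, f(x_1) = 6.000000, coefficient = 4
x_2 = 1.7500, f(x_2) = 6.500000, coefficient = 2
x_3 = 2.0000, f(x_3) = 7.000000, coefficient = 4
x_4 = 2.2500, f(x_4) = 7.500000, coefficient = 1

I ≈ (0.250000/3) × 78.000000 = 6.500000
Exact value: 6.500000
Error: 0.000000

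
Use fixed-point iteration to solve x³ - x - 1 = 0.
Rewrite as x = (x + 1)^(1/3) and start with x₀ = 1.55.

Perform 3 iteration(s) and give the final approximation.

Equation: x³ - x - 1 = 0
Fixed-point form: x = (x + 1)^(1/3)
x₀ = 1.55

x_1 = g(1.550000) = 1.366197
x_2 = g(1.366197) = 1.332550
x_3 = g(1.332550) = 1.326204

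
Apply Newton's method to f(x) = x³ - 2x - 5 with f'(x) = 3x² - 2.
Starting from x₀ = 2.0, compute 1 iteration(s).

f(x) = x³ - 2x - 5
f'(x) = 3x² - 2
x₀ = 2.0

Newton-Raphson formula: x_{n+1} = x_n - f(x_n)/f'(x_n)

Iteration 1:
  f(2.000000) = -1.000000
  f'(2.000000) = 10.000000
  x_1 = 2.000000 - (-1.000000)/10.000000 = 2.100000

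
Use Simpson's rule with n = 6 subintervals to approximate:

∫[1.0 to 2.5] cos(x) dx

f(x) = cos(x)
a = 1.0, b = 2.5, n = 6
h = (b - a)/n = 0.250000

Simpson's rule: (h/3)[f(x₀) + 4f(x₁) + 2f(x₂) + ... + f(xₙ)]

x_0 = 1.0000, f(x_0) = 0.540302, coefficient = 1
x_1 = 1.2500, f(x_1) = 0.315322, coefficient = 4
x_2 = 1.5000, f(x_2) = 0.070737, coefficient = 2
x_3 = 1.7500, f(x_3) = -0.178246, coefficient = 4
x_4 = 2.0000, f(x_4) = -0.416147, coefficient = 2
x_5 = 2.2500, f(x_5) = -0.628174, coefficient = 4
x_6 = 2.5000, f(x_6) = -0.801144, coefficient = 1

I ≈ (0.250000/3) × -2.916050 = -0.243004
Exact value: -0.242999
Error: 0.000005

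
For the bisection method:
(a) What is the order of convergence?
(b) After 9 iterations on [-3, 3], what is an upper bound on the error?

(a) Bisection has linear (order 1) convergence; the error is halved each step.

(b) Error bound = (b-a)/2^n = (3 - (-3))/2^{9}
    = 6/2^{9}

(a) 1 (linear); (b) error ≤ 1.17e-02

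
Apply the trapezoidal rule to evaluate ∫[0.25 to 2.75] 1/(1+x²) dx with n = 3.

f(x) = 1/(1+x²)
a = 0.25, b = 2.75, n = 3
h = (b - a)/n = 0.833333

Trapezoidal rule: (h/2)[f(x₀) + 2f(x₁) + 2f(x₂) + ... + f(xₙ)]

x_0 = 0.2500, f(x_0) = 0.941176, coefficient = 1
x_1 = 1.0833, f(x_1) = 0.460064, coefficient = 2
x_2 = 1.9167, f(x_2) = 0.213967, coefficient = 2
x_3 = 2.7500, f(x_3) = 0.116788, coefficient = 1

I ≈ (0.833333/2) × 2.406027 = 1.002511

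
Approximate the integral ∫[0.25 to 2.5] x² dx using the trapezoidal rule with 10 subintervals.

f(x) = x²
a = 0.25, b = 2.5, n = 10
h = (b - a)/n = 0.225000

Trapezoidal rule: (h/2)[f(x₀) + 2f(x₁) + 2f(x₂) + ... + f(xₙ)]

x_0 = 0.2500, f(x_0) = 0.062500, coefficient = 1
x_1 = 0.4750, f(x_1) = 0.225625, coefficient = 2
x_2 = 0.7000, f(x_2) = 0.490000, coefficient = 2
x_3 = 0.9250, f(x_3) = 0.855625, coefficient = 2
x_4 = 1.1500, f(x_4) = 1.322500, coefficient = 2
x_5 = 1.3750, f(x_5) = 1.890625, coefficient = 2
x_6 = 1.6000, f(x_6) = 2.560000, coefficient = 2
x_7 = 1.8250, f(x_7) = 3.330625, coefficient = 2
x_8 = 2.0500, f(x_8) = 4.202500, coefficient = 2
x_9 = 2.2750, f(x_9) = 5.175625, coefficient = 2
x_10 = 2.5000, f(x_10) = 6.250000, coefficient = 1

I ≈ (0.225000/2) × 46.418750 = 5.222109
Exact value: 5.203125
Error: 0.018984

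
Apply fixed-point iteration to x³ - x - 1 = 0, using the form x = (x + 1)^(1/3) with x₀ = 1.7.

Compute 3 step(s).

Equation: x³ - x - 1 = 0
Fixed-point form: x = (x + 1)^(1/3)
x₀ = 1.7

x_1 = g(1.700000) = 1.392477
x_2 = g(1.392477) = 1.337465
x_3 = g(1.337465) = 1.327135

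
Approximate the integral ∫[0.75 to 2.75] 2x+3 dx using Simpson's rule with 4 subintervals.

f(x) = 2x+3
a = 0.75, b = 2.75, n = 4
h = (b - a)/n = 0.500000

Simpson's rule: (h/3)[f(x₀) + 4f(x₁) + 2f(x₂) + ... + f(xₙ)]

x_0 = 0.7500, f(x_0) = 4.500000, coefficient = 1
x_1 = 1.2500, f(x_1) = 5.500000, coefficient = 4
x_2 = 1.7500, f(x_2) = 6.500000, coefficient = 2
x_3 = 2.2500, f(x_3) = 7.500000, coefficient = 4
x_4 = 2.7500, f(x_4) = 8.500000, coefficient = 1

I ≈ (0.500000/3) × 78.000000 = 13.000000
Exact value: 13.000000
Error: 0.000000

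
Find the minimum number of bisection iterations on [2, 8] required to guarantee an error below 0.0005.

We need (b-a)/2^n ≤ 0.0005
(8 - 2)/2^n ≤ 0.0005
6/2^n ≤ 0.0005
2^n ≥ 12000
n ≥ log₂(12000) = 13.55
n ≥ 14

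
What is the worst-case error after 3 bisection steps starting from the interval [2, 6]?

Bisection error bound: |error| ≤ (b-a)/2^n
|error| ≤ (6 - 2)/2^3 = 4/2^3
|error| ≤ 0.5000000000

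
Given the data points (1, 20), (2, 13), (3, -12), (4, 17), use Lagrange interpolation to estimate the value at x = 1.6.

Lagrange interpolation formula:
P(x) = Σ yᵢ × Lᵢ(x)
where Lᵢ(x) = Π_{j≠i} (x - xⱼ)/(xᵢ - xⱼ)

L_0(1.6) = (1.6 - 2)/(1 - 2) × (1.6 - 3)/(1 - 3) × (1.6 - 4)/(1 - 4) = 0.224000
L_1(1.6) = (1.6 - 1)/(2 - 1) × (1.6 - 3)/(2 - 3) × (1.6 - 4)/(2 - 4) = 1.008000
L_2(1.6) = (1.6 - 1)/(3 - 1) × (1.6 - 2)/(3 - 2) × (1.6 - 4)/(3 - 4) = -0.288000
L_3(1.6) = (1.6 - 1)/(4 - 1) × (1.6 - 2)/(4 - 2) × (1.6 - 3)/(4 - 3) = 0.056000

P(1.6) = 20×L_0(1.6) + 13×L_1(1.6) + (-12)×L_2(1.6) + 17×L_3(1.6)
P(1.6) = 21.992000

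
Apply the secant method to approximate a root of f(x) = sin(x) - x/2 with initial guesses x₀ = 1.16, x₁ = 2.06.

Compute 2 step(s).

f(x) = sin(x) - x/2
x₀ = 1.16, x₁ = 2.06

Secant formula: x_{n+1} = x_n - f(x_n)(x_n - x_{n-1})/(f(x_n) - f(x_{n-1}))

Iteration 1:
  f(1.160000) = 0.336803
  f(2.060000) = -0.147293
  x_2 = 2.060000 - (-0.147293)×(2.060000 - 1.160000)/(-0.147293 - 0.336803)
       = 1.786163
Iteration 2:
  f(2.060000) = -0.147293
  f(1.786163) = 0.083817
  x_3 = 1.786163 - 0.083817×(1.786163 - 2.060000)/(0.083817 - (-0.147293))
       = 1.885476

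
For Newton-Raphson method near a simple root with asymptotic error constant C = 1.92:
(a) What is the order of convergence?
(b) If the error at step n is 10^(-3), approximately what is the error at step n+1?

(a) Newton-Raphson has quadratic (order 2) convergence near simple roots.
    This means |e_{n+1}| ≈ C|e_n|².

(b) With |e_n| = 10^(-3) and C = 1.92:
    |e_{n+1}| ≈ 1.92 × (10^(-3))² = 1.92 × 10^(-6)

(a) 2 (quadratic); (b) |e_{n+1}| ≈ 1.920e-06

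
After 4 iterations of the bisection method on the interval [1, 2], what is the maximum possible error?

Bisection error bound: |error| ≤ (b-a)/2^n
|error| ≤ (2 - 1)/2^4 = 1/2^4
|error| ≤ 0.0625000000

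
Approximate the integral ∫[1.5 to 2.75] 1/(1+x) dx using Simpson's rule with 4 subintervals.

f(x) = 1/(1+x)
a = 1.5, b = 2.75, n = 4
h = (b - a)/n = 0.312500

Simpson's rule: (h/3)[f(x₀) + 4f(x₁) + 2f(x₂) + ... + f(xₙ)]

x_0 = 1.5000, f(x_0) = 0.400000, coefficient = 1
x_1 = 1.8125, f(x_1) = 0.355556, coefficient = 4
x_2 = 2.1250, f(x_2) = 0.320000, coefficient = 2
x_3 = 2.4375, f(x_3) = 0.290909, coefficient = 4
x_4 = 2.7500, f(x_4) = 0.266667, coefficient = 1

I ≈ (0.312500/3) × 3.892525 = 0.405471
Exact value: 0.405465
Error: 0.000006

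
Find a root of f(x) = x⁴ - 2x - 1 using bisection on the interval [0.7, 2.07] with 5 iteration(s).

f(x) = x⁴ - 2x - 1
Initial interval: [0.7, 2.07]

Iteration 1:
  c_1 = (0.700000 + 2.070000)/2 = 1.385000
  f(c_1) = f(1.385000) = -0.090413
  f(a) × f(c) ≥ 0, new interval: [1.385000, 2.070000]
Iteration 2:
  c_2 = (1.385000 + 2.070000)/2 = 1.727500
  f(c_2) = f(1.727500) = 4.450785
  f(a) × f(c) < 0, new interval: [1.385000, 1.727500]
Iteration 3:
  c_3 = (1.385000 + 1.727500)/2 = 1.556250
  f(c_3) = f(1.556250) = 1.753168
  f(a) × f(c) < 0, new interval: [1.385000, 1.556250]
Iteration 4:
  c_4 = (1.385000 + 1.556250)/2 = 1.470625
  f(c_4) = f(1.470625) = 0.736185
  f(a) × f(c) < 0, new interval: [1.385000, 1.470625]
Iteration 5:
  c_5 = (1.385000 + 1.470625)/2 = 1.427812
  f(c_5) = f(1.427812) = 0.300463
  f(a) × f(c) < 0, new interval: [1.385000, 1.427812]

After 5 iteration(s), the approximation is c_5 = 1.427812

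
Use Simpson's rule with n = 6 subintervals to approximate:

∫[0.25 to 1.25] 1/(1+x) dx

f(x) = 1/(1+x)
a = 0.25, b = 1.25, n = 6
h = (b - a)/n = 0.166667

Simpson's rule: (h/3)[f(x₀) + 4f(x₁) + 2f(x₂) + ... + f(xₙ)]

x_0 = 0.2500, f(x_0) = 0.800000, coefficient = 1
x_1 = 0.4167, f(x_1) = 0.705882, coefficient = 4
x_2 = 0.5833, f(x_2) = 0.631579, coefficient = 2
x_3 = 0.7500, f(x_3) = 0.571429, coefficient = 4
x_4 = 0.9167, f(x_4) = 0.521739, coefficient = 2
x_5 = 1.0833, f(x_5) = 0.480000, coefficient = 4
x_6 = 1.2500, f(x_6) = 0.444444, coefficient = 1

I ≈ (0.166667/3) × 10.580324 = 0.587796
Exact value: 0.587787
Error: 0.000009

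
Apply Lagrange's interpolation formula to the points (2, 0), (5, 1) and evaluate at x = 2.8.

Lagrange interpolation formula:
P(x) = Σ yᵢ × Lᵢ(x)
where Lᵢ(x) = Π_{j≠i} (x - xⱼ)/(xᵢ - xⱼ)

L_0(2.8) = (2.8 - 5)/(2 - 5) = 0.733333
L_1(2.8) = (2.8 - 2)/(5 - 2) = 0.266667

P(2.8) = 0×L_0(2.8) + 1×L_1(2.8)
P(2.8) = 0.266667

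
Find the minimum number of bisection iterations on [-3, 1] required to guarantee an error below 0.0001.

We need (b-a)/2^n ≤ 0.0001
(1 - (-3))/2^n ≤ 0.0001
4/2^n ≤ 0.0001
2^n ≥ 40000
n ≥ log₂(40000) = 15.29
n ≥ 16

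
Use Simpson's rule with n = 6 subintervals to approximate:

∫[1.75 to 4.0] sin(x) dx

f(x) = sin(x)
a = 1.75, b = 4.0, n = 6
h = (b - a)/n = 0.375000

Simpson's rule: (h/3)[f(x₀) + 4f(x₁) + 2f(x₂) + ... + f(xₙ)]

x_0 = 1.7500, f(x_0) = 0.983986, coefficient = 1
x_1 = 2.1250, f(x_1) = 0.850320, coefficient = 4
x_2 = 2.5000, f(x_2) = 0.598472, coefficient = 2
x_3 = 2.8750, f(x_3) = 0.263446, coefficient = 4
x_4 = 3.2500, f(x_4) = -0.108195, coefficient = 2
x_5 = 3.6250, f(x_5) = -0.464799, coefficient = 4
x_6 = 4.0000, f(x_6) = -0.756802, coefficient = 1

I ≈ (0.375000/3) × 3.803605 = 0.475451
Exact value: 0.475398
Error: 0.000053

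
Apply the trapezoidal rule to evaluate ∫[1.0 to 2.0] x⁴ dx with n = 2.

f(x) = x⁴
a = 1.0, b = 2.0, n = 2
h = (b - a)/n = 0.500000

Trapezoidal rule: (h/2)[f(x₀) + 2f(x₁) + 2f(x₂) + ... + f(xₙ)]

x_0 = 1.0000, f(x_0) = 1.000000, coefficient = 1
x_1 = 1.5000, f(x_1) = 5.062500, coefficient = 2
x_2 = 2.0000, f(x_2) = 16.000000, coefficient = 1

I ≈ (0.500000/2) × 27.125000 = 6.781250
Exact value: 6.200000
Error: 0.581250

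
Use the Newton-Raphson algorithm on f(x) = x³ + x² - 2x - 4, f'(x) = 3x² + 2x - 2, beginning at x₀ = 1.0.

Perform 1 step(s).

f(x) = x³ + x² - 2x - 4
f'(x) = 3x² + 2x - 2
x₀ = 1.0

Newton-Raphson formula: x_{n+1} = x_n - f(x_n)/f'(x_n)

Iteration 1:
  f(1.000000) = -4.000000
  f'(1.000000) = 3.000000
  x_1 = 1.000000 - (-4.000000)/3.000000 = 2.333333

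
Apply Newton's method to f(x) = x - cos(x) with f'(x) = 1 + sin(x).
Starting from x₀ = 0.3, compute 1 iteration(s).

f(x) = x - cos(x)
f'(x) = 1 + sin(x)
x₀ = 0.3

Newton-Raphson formula: x_{n+1} = x_n - f(x_n)/f'(x_n)

Iteration 1:
  f(0.300000) = -0.655336
  f'(0.300000) = 1.295520
  x_1 = 0.300000 - (-0.655336)/1.295520 = 0.805848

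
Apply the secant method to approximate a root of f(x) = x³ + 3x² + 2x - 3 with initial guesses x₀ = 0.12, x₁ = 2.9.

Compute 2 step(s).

f(x) = x³ + 3x² + 2x - 3
x₀ = 0.12, x₁ = 2.9

Secant formula: x_{n+1} = x_n - f(x_n)(x_n - x_{n-1})/(f(x_n) - f(x_{n-1}))

Iteration 1:
  f(0.120000) = -2.715072
  f(2.900000) = 52.419000
  x_2 = 2.900000 - 52.419000×(2.900000 - 0.120000)/(52.419000 - (-2.715072))
       = 0.256901
Iteration 2:
  f(2.900000) = 52.419000
  f(0.256901) = -2.271249
  x_3 = 0.256901 - (-2.271249)×(0.256901 - 2.900000)/(-2.271249 - 52.419000)
       = 0.366667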